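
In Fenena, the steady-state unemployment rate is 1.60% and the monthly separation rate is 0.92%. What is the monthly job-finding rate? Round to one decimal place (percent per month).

Job-finding rate ≈ 56.6% per month.

From u* = s/(s+f): f = s·(1−u)/u.
f = 0.92 × (1 − 0.0160) / 0.0160 = 0.9053 / 0.0160 ≈ 56.6% per month.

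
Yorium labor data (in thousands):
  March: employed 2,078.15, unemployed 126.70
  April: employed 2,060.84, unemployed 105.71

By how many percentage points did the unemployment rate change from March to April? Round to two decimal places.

The unemployment rate changed by −0.87 percentage points.

March: labor force = 2,078.15 + 126.70 = 2,204.85; u = 126.70/2,204.85 = 5.75%.
April: labor force = 2,060.84 + 105.71 = 2,166.55; u = 105.71/2,166.55 = 4.88%.
Change = 4.88% − 5.75% = −0.87 pp.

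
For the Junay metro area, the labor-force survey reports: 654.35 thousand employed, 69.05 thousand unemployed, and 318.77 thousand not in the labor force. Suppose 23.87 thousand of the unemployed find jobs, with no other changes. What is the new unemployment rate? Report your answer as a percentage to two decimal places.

New unemployment rate ≈ 6.25%.

Initially, labor force = 654.35 + 69.05 = 723.40 thousand, so u = 69.05/723.40 = 9.55%.
After the change, unemployed falls and employed rises by 23.87; labor force unchanged → E = 678.22, U = 45.18, labor force = 723.40 thousand.
New unemployment rate = 45.18 / 723.40 = 6.25%.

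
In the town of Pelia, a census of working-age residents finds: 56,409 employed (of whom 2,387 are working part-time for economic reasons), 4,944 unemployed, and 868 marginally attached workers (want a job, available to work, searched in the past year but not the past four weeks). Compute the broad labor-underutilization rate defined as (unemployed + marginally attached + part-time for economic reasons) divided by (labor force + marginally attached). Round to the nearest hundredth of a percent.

Labor force = 56,409 + 4,944 = 61,353.
Numerator = 4,944 + 868 + 2,387 = 8,199.
Denominator = 61,353 + 868 = 62,221.
Broad rate = 8,199 / 62,221 = 13.18%.

Broad underutilization rate ≈ 13.18%.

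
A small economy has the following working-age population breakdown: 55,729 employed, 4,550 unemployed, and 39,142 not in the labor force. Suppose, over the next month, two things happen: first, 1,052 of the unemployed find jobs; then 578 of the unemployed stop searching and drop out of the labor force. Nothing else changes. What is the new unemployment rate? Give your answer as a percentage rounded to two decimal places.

Initially, labor force = 55,729 + 4,550 = 60,279, so u = 4,550/60,279 = 7.55%.
After the first change, unemployed falls and employed rises by 1,052; labor force unchanged → E = 56,781, U = 3,498, labor force = 60,279.
After the second change, unemployed and labor force both fall by 578 → E = 56,781, U = 2,920, labor force = 59,701.
New unemployment rate = 2,920 / 59,701 = 4.89%.

New unemployment rate ≈ 4.89%.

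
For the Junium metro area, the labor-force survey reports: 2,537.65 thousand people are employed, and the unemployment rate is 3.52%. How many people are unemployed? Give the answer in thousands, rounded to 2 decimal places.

Let U be the number unemployed. The labor force is E + U, and U/(E+U) = 0.0352.
So U = 0.0352 × 2,537.65 / (1 − 0.0352) = 89.3253 / 0.9648 ≈ 92.58 thousand.

About 92.58 thousand are unemployed.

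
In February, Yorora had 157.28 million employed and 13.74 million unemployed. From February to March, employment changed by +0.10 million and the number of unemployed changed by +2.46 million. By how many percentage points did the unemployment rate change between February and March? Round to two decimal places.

The unemployment rate changed by +1.30 percentage points.

February: labor force = 157.28 + 13.74 = 171.02; u = 13.74/171.02 = 8.03%.
March: labor force = 157.38 + 16.20 = 173.58; u = 16.20/173.58 = 9.33%.
Change = 9.33% − 8.03% = +1.30 pp.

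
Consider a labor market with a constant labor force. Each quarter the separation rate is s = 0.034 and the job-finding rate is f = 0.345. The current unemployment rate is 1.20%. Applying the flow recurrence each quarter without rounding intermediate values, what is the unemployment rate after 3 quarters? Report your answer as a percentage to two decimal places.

Unemployment rate after three quarters ≈ 7.11%.

With a fixed labor force, u_{t+1} = u_t + s·(1−u_t) − f·u_t = u_t·(1−s−f) + s.
Here 1−s−f = 0.621 and s = 0.034.
u_1 = 0.012000 × 0.621 + 0.034 = 0.041452.
u_2 = 0.041452 × 0.621 + 0.034 = 0.059742.
u_3 = 0.059742 × 0.621 + 0.034 = 0.071100.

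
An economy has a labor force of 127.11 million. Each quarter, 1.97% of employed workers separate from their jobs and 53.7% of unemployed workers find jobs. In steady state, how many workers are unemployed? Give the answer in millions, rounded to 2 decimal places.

Steady-state unemployment rate u* = s/(s+f) = 1.97/(1.97+53.7) = 0.035387.
Unemployed = u* × labor force = 0.035387 × 127.11 ≈ 4.50 million.

About 4.50 million are unemployed in steady state.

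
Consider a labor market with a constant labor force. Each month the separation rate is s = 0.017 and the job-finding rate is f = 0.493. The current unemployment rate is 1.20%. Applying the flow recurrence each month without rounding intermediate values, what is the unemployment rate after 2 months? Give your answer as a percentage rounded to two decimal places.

Unemployment rate after two months ≈ 2.82%.

With a fixed labor force, u_{t+1} = u_t + s·(1−u_t) − f·u_t = u_t·(1−s−f) + s.
Here 1−s−f = 0.490 and s = 0.017.
u_1 = 0.012000 × 0.490 + 0.017 = 0.022880.
u_2 = 0.022880 × 0.490 + 0.017 = 0.028211.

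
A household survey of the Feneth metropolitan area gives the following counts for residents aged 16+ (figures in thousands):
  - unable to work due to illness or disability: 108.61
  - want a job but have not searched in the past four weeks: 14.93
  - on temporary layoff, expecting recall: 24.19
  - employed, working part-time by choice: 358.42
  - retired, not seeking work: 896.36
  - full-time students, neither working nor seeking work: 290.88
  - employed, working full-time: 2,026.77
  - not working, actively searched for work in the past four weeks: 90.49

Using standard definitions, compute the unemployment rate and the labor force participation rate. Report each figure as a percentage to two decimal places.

Employed = 358.42 + 2,026.77 = 2,385.19 thousand.
Unemployed = 24.19 + 90.49 = 114.68 thousand (jobless and actively searching, or on temporary layoff).
Labor force = 2,385.19 + 114.68 = 2,499.87 thousand.
Not in labor force = 108.61 + 14.93 + 896.36 + 290.88 = 1,310.78 thousand (those not working and not actively searching are outside the labor force — including those who want a job but have given up searching).
Civilian working-age population = 2,499.87 + 1,310.78 = 3,810.65 thousand.
Unemployment rate = 114.68 / 2,499.87 = 4.59%.
Labor force participation rate = 2,499.87 / 3,810.65 = 65.60%.

Unemployment rate ≈ 4.59%; labor force participation rate ≈ 65.60%.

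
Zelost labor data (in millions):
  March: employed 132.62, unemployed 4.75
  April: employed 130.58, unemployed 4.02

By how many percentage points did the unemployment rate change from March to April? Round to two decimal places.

March: labor force = 132.62 + 4.75 = 137.37; u = 4.75/137.37 = 3.46%.
April: labor force = 130.58 + 4.02 = 134.60; u = 4.02/134.60 = 2.99%.
Change = 2.99% − 3.46% = −0.47 pp.

The unemployment rate changed by −0.47 percentage points.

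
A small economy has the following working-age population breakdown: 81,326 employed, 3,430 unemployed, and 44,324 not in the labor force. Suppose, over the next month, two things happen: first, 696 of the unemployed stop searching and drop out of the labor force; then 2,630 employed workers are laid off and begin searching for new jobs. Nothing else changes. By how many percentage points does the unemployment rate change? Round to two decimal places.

The unemployment rate changes by +2.33 percentage points.

Initially, labor force = 81,326 + 3,430 = 84,756, so u = 3,430/84,756 = 4.05%.
After the first change, unemployed and labor force both fall by 696 → E = 81,326, U = 2,734, labor force = 84,060.
After the second change, employed falls and unemployed rises by 2,630; labor force unchanged → E = 78,696, U = 5,364, labor force = 84,060.
New unemployment rate = 5,364 / 84,060 = 6.38%.
Change = 6.38% − 4.05% = +2.33 percentage points.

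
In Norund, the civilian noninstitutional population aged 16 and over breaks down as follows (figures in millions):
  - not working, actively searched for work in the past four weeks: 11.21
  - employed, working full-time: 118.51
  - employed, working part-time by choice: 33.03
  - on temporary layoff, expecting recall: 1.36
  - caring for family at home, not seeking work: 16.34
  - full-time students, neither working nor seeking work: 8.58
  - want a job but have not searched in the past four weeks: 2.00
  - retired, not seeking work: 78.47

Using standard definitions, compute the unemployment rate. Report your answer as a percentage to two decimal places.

Unemployment rate ≈ 7.66%.

Employed = 118.51 + 33.03 = 151.54 million.
Unemployed = 11.21 + 1.36 = 12.57 million (jobless and actively searching, or on temporary layoff).
Labor force = 151.54 + 12.57 = 164.11 million.
Unemployment rate = 12.57 / 164.11 = 7.66%.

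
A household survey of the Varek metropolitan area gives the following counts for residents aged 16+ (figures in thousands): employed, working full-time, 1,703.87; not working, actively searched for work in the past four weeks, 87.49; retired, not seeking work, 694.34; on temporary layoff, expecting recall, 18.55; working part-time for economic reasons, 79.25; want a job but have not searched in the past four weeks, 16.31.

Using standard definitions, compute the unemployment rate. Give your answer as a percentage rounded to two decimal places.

Unemployment rate ≈ 5.61%.

Employed = 1,703.87 + 79.25 = 1,783.12 thousand (anyone who worked, including part-time for economic reasons, counts as employed).
Unemployed = 87.49 + 18.55 = 106.04 thousand (jobless and actively searching, or on temporary layoff).
Labor force = 1,783.12 + 106.04 = 1,889.16 thousand.
Unemployment rate = 106.04 / 1,889.16 = 5.61%.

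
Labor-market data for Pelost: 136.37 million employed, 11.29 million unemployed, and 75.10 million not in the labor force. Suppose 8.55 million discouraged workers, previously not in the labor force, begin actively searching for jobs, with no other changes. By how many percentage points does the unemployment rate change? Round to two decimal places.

The unemployment rate changes by +5.05 percentage points.

Initially, labor force = 136.37 + 11.29 = 147.66 million, so u = 11.29/147.66 = 7.65%.
After the change, unemployed and labor force both rise by 8.55 → E = 136.37, U = 19.84, labor force = 156.21 million.
New unemployment rate = 19.84 / 156.21 = 12.70%.
Change = 12.70% − 7.65% = +5.05 percentage points.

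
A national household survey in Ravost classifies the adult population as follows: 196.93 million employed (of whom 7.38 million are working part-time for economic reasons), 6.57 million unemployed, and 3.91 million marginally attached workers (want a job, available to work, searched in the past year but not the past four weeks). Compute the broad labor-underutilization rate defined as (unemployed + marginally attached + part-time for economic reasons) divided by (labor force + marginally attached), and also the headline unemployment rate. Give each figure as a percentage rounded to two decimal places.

Broad underutilization rate ≈ 8.61%; headline unemployment rate ≈ 3.23%.

Labor force = 196.93 + 6.57 = 203.50 million.
Numerator = 6.57 + 3.91 + 7.38 = 17.86 million.
Denominator = 203.50 + 3.91 = 207.41 million.
Broad rate = 17.86 / 207.41 = 8.61%.
Headline unemployment rate = 6.57 / 203.50 = 3.23%.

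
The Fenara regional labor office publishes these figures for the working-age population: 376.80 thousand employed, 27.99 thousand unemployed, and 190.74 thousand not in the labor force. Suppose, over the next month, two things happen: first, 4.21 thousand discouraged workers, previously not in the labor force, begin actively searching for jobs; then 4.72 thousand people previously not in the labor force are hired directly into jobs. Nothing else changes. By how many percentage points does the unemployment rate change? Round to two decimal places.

The unemployment rate changes by +0.87 percentage points.

Initially, labor force = 376.80 + 27.99 = 404.79 thousand, so u = 27.99/404.79 = 6.91%.
After the first change, unemployed and labor force both rise by 4.21 → E = 376.80, U = 32.20, labor force = 409.00 thousand.
After the second change, employed and labor force both rise by 4.72; unemployed unchanged → E = 381.52, U = 32.20, labor force = 413.72 thousand.
New unemployment rate = 32.20 / 413.72 = 7.78%.
Change = 7.78% − 6.91% = +0.87 percentage points.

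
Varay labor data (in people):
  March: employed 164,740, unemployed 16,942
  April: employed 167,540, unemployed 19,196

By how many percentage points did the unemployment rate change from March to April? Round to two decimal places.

March: labor force = 164,740 + 16,942 = 181,682; u = 16,942/181,682 = 9.33%.
April: labor force = 167,540 + 19,196 = 186,736; u = 19,196/186,736 = 10.28%.
Change = 10.28% − 9.33% = +0.95 pp.

The unemployment rate changed by +0.95 percentage points.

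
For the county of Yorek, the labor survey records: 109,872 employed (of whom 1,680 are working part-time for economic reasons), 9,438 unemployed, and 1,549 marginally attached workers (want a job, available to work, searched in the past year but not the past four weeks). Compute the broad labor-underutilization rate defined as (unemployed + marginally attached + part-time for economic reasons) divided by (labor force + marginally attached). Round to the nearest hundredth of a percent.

Broad underutilization rate ≈ 10.48%.

Labor force = 109,872 + 9,438 = 119,310.
Numerator = 9,438 + 1,549 + 1,680 = 12,667.
Denominator = 119,310 + 1,549 = 120,859.
Broad rate = 12,667 / 120,859 = 10.48%.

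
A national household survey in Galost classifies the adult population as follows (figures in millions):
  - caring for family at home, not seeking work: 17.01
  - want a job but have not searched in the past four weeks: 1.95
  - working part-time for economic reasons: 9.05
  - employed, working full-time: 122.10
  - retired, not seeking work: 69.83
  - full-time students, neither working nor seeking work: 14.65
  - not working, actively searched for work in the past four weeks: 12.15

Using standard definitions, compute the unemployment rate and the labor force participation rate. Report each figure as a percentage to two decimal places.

Unemployment rate ≈ 8.48%; labor force participation rate ≈ 58.08%.

Employed = 9.05 + 122.10 = 131.15 million (anyone who worked, including part-time for economic reasons, counts as employed).
Unemployed = 12.15 million.
Labor force = 131.15 + 12.15 = 143.30 million.
Not in labor force = 17.01 + 1.95 + 69.83 + 14.65 = 103.44 million (those not working and not actively searching are outside the labor force — including those who want a job but have given up searching).
Civilian working-age population = 143.30 + 103.44 = 246.74 million.
Unemployment rate = 12.15 / 143.30 = 8.48%.
Labor force participation rate = 143.30 / 246.74 = 58.08%.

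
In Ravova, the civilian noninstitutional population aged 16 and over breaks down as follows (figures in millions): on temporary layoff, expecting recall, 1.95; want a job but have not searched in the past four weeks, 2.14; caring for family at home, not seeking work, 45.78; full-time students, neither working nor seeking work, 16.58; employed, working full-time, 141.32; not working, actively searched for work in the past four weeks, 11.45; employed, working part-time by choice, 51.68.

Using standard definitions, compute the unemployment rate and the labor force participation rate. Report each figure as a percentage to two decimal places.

Employed = 141.32 + 51.68 = 193.00 million.
Unemployed = 1.95 + 11.45 = 13.40 million (jobless and actively searching, or on temporary layoff).
Labor force = 193.00 + 13.40 = 206.40 million.
Not in labor force = 2.14 + 45.78 + 16.58 = 64.50 million (those not working and not actively searching are outside the labor force — including those who want a job but have given up searching).
Civilian working-age population = 206.40 + 64.50 = 270.90 million.
Unemployment rate = 13.40 / 206.40 = 6.49%.
Labor force participation rate = 206.40 / 270.90 = 76.19%.

Unemployment rate ≈ 6.49%; labor force participation rate ≈ 76.19%.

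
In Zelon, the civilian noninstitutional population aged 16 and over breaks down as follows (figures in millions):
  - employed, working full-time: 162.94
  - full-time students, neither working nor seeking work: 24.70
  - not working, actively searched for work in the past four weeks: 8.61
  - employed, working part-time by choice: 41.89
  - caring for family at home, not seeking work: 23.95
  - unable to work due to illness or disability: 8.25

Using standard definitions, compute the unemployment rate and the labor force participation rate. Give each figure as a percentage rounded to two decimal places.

Employed = 162.94 + 41.89 = 204.83 million.
Unemployed = 8.61 million.
Labor force = 204.83 + 8.61 = 213.44 million.
Not in labor force = 24.70 + 23.95 + 8.25 = 56.90 million (those not working and not actively searching are outside the labor force).
Civilian working-age population = 213.44 + 56.90 = 270.34 million.
Unemployment rate = 8.61 / 213.44 = 4.03%.
Labor force participation rate = 213.44 / 270.34 = 78.95%.

Unemployment rate ≈ 4.03%; labor force participation rate ≈ 78.95%.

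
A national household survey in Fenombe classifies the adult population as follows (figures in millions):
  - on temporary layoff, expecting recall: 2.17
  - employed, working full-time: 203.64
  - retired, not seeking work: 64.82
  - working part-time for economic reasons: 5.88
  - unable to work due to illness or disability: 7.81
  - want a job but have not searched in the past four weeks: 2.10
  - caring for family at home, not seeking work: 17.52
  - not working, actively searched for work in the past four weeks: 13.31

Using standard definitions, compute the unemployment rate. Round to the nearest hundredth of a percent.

Employed = 203.64 + 5.88 = 209.52 million (anyone who worked, including part-time for economic reasons, counts as employed).
Unemployed = 2.17 + 13.31 = 15.48 million (jobless and actively searching, or on temporary layoff).
Labor force = 209.52 + 15.48 = 225.00 million.
Unemployment rate = 15.48 / 225.00 = 6.88%.

Unemployment rate ≈ 6.88%.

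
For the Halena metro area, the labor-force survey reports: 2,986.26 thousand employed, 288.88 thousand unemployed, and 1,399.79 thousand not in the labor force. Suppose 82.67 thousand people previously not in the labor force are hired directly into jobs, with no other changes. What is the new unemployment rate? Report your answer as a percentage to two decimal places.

Initially, labor force = 2,986.26 + 288.88 = 3,275.14 thousand, so u = 288.88/3,275.14 = 8.82%.
After the change, employed and labor force both rise by 82.67; unemployed unchanged → E = 3,068.93, U = 288.88, labor force = 3,357.81 thousand.
New unemployment rate = 288.88 / 3,357.81 = 8.60%.

New unemployment rate ≈ 8.60%.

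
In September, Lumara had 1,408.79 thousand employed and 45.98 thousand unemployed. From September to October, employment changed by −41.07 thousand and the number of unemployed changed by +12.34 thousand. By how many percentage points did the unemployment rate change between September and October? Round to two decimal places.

September: labor force = 1,408.79 + 45.98 = 1,454.77; u = 45.98/1,454.77 = 3.16%.
October: labor force = 1,367.72 + 58.32 = 1,426.04; u = 58.32/1,426.04 = 4.09%.
Change = 4.09% − 3.16% = +0.93 pp.

The unemployment rate changed by +0.93 percentage points.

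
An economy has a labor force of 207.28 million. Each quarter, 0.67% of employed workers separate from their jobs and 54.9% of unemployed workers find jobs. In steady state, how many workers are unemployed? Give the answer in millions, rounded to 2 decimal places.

Steady-state unemployment rate u* = s/(s+f) = 0.67/(0.67+54.9) = 0.012057.
Unemployed = u* × labor force = 0.012057 × 207.28 ≈ 2.50 million.

About 2.50 million are unemployed in steady state.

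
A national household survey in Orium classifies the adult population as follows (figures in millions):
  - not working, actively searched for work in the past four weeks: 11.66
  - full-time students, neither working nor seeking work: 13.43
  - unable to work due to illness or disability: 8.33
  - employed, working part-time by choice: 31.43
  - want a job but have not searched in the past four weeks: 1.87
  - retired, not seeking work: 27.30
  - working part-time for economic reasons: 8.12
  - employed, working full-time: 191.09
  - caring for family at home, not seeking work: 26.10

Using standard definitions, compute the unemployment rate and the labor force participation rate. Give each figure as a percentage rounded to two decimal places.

Employed = 31.43 + 8.12 + 191.09 = 230.64 million (anyone who worked, including part-time for economic reasons, counts as employed).
Unemployed = 11.66 million.
Labor force = 230.64 + 11.66 = 242.30 million.
Not in labor force = 13.43 + 8.33 + 1.87 + 27.30 + 26.10 = 77.03 million (those not working and not actively searching are outside the labor force — including those who want a job but have given up searching).
Civilian working-age population = 242.30 + 77.03 = 319.33 million.
Unemployment rate = 11.66 / 242.30 = 4.81%.
Labor force participation rate = 242.30 / 319.33 = 75.88%.

Unemployment rate ≈ 4.81%; labor force participation rate ≈ 75.88%.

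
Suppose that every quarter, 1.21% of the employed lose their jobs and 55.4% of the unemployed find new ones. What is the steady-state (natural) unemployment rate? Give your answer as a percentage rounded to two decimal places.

At steady state the flows balance: s·E = f·U, so U/(E+U) = s/(s+f).
u* = 1.21 / (1.21 + 55.4) = 1.21 / 56.61 = 2.14%.

Steady-state unemployment rate ≈ 2.14%.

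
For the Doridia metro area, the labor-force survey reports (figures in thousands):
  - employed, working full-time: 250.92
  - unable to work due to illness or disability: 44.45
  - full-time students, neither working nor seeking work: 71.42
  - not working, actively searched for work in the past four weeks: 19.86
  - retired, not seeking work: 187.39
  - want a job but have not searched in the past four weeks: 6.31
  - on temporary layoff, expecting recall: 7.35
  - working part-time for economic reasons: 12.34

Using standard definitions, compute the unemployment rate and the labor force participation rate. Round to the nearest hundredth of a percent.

Employed = 250.92 + 12.34 = 263.26 thousand (anyone who worked, including part-time for economic reasons, counts as employed).
Unemployed = 19.86 + 7.35 = 27.21 thousand (jobless and actively searching, or on temporary layoff).
Labor force = 263.26 + 27.21 = 290.47 thousand.
Not in labor force = 44.45 + 71.42 + 187.39 + 6.31 = 309.57 thousand (those not working and not actively searching are outside the labor force — including those who want a job but have given up searching).
Civilian working-age population = 290.47 + 309.57 = 600.04 thousand.
Unemployment rate = 27.21 / 290.47 = 9.37%.
Labor force participation rate = 290.47 / 600.04 = 48.41%.

Unemployment rate ≈ 9.37%; labor force participation rate ≈ 48.41%.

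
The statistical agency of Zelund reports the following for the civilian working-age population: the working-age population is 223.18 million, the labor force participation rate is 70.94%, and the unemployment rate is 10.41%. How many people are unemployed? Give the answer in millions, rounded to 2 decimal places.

Labor force = 0.7094 × 223.18 = 158.32 million.
Unemployed = 0.1041 × 158.32 ≈ 16.48 million.

About 16.48 million are unemployed.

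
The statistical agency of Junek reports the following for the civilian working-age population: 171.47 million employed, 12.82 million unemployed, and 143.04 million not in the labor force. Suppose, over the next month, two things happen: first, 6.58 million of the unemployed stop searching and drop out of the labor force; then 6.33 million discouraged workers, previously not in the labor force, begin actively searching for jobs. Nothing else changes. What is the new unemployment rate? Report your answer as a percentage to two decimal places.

New unemployment rate ≈ 6.83%.

Initially, labor force = 171.47 + 12.82 = 184.29 million, so u = 12.82/184.29 = 6.96%.
After the first change, unemployed and labor force both fall by 6.58 → E = 171.47, U = 6.24, labor force = 177.71 million.
After the second change, unemployed and labor force both rise by 6.33 → E = 171.47, U = 12.57, labor force = 184.04 million.
New unemployment rate = 12.57 / 184.04 = 6.83%.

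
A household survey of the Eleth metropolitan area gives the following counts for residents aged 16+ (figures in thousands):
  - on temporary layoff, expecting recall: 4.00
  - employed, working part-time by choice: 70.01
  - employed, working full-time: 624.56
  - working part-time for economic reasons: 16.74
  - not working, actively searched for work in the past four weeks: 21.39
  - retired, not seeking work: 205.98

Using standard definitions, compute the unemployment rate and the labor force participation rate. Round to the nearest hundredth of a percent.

Employed = 70.01 + 624.56 + 16.74 = 711.31 thousand (anyone who worked, including part-time for economic reasons, counts as employed).
Unemployed = 4.00 + 21.39 = 25.39 thousand (jobless and actively searching, or on temporary layoff).
Labor force = 711.31 + 25.39 = 736.70 thousand.
Not in labor force = 205.98 thousand (those not working and not actively searching are outside the labor force).
Civilian working-age population = 736.70 + 205.98 = 942.68 thousand.
Unemployment rate = 25.39 / 736.70 = 3.45%.
Labor force participation rate = 736.70 / 942.68 = 78.15%.

Unemployment rate ≈ 3.45%; labor force participation rate ≈ 78.15%.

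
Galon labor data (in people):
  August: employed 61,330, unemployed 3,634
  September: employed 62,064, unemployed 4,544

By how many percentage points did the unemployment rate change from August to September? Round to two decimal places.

August: labor force = 61,330 + 3,634 = 64,964; u = 3,634/64,964 = 5.59%.
September: labor force = 62,064 + 4,544 = 66,608; u = 4,544/66,608 = 6.82%.
Change = 6.82% − 5.59% = +1.23 pp.

The unemployment rate changed by +1.23 percentage points.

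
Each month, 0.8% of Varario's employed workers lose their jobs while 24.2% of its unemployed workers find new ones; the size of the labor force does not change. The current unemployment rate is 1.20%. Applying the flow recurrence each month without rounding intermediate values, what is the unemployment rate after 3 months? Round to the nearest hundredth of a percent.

Unemployment rate after three months ≈ 2.36%.

With a fixed labor force, u_{t+1} = u_t + s·(1−u_t) − f·u_t = u_t·(1−s−f) + s.
Here 1−s−f = 0.750 and s = 0.008.
u_1 = 0.012000 × 0.750 + 0.008 = 0.017000.
u_2 = 0.017000 × 0.750 + 0.008 = 0.020750.
u_3 = 0.020750 × 0.750 + 0.008 = 0.023563.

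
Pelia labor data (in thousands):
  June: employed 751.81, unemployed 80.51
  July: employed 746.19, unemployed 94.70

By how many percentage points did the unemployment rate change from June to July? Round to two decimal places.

June: labor force = 751.81 + 80.51 = 832.32; u = 80.51/832.32 = 9.67%.
July: labor force = 746.19 + 94.70 = 840.89; u = 94.70/840.89 = 11.26%.
Change = 11.26% − 9.67% = +1.59 pp.

The unemployment rate changed by +1.59 percentage points.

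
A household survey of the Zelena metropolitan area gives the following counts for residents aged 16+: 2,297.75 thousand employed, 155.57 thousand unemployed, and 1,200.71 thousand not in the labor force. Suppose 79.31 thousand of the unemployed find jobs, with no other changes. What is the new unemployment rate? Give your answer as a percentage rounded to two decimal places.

Initially, labor force = 2,297.75 + 155.57 = 2,453.32 thousand, so u = 155.57/2,453.32 = 6.34%.
After the change, unemployed falls and employed rises by 79.31; labor force unchanged → E = 2,377.06, U = 76.26, labor force = 2,453.32 thousand.
New unemployment rate = 76.26 / 2,453.32 = 3.11%.

New unemployment rate ≈ 3.11%.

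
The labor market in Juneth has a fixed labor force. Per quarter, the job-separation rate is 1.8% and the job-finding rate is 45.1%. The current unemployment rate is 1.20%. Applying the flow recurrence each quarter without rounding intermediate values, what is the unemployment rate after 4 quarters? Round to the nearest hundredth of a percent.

With a fixed labor force, u_{t+1} = u_t + s·(1−u_t) − f·u_t = u_t·(1−s−f) + s.
Here 1−s−f = 0.531 and s = 0.018.
u_1 = 0.012000 × 0.531 + 0.018 = 0.024372.
u_2 = 0.024372 × 0.531 + 0.018 = 0.030942.
u_3 = 0.030942 × 0.531 + 0.018 = 0.034430.
u_4 = 0.034430 × 0.531 + 0.018 = 0.036282.

Unemployment rate after four quarters ≈ 3.63%.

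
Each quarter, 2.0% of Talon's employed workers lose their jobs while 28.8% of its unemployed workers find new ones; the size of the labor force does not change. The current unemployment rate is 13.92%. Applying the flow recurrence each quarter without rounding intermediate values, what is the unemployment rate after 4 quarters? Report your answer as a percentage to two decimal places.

With a fixed labor force, u_{t+1} = u_t + s·(1−u_t) − f·u_t = u_t·(1−s−f) + s.
Here 1−s−f = 0.692 and s = 0.020.
u_1 = 0.139200 × 0.692 + 0.020 = 0.116326.
u_2 = 0.116326 × 0.692 + 0.020 = 0.100498.
u_3 = 0.100498 × 0.692 + 0.020 = 0.089545.
u_4 = 0.089545 × 0.692 + 0.020 = 0.081965.

Unemployment rate after four quarters ≈ 8.20%.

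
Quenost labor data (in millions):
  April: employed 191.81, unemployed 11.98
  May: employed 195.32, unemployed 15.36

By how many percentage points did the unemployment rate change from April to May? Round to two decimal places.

April: labor force = 191.81 + 11.98 = 203.79; u = 11.98/203.79 = 5.88%.
May: labor force = 195.32 + 15.36 = 210.68; u = 15.36/210.68 = 7.29%.
Change = 7.29% − 5.88% = +1.41 pp.

The unemployment rate changed by +1.41 percentage points.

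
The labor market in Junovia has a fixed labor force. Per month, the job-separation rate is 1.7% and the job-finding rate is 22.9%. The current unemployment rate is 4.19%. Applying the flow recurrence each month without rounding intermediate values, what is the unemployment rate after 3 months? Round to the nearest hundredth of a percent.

Unemployment rate after three months ≈ 5.74%.

With a fixed labor force, u_{t+1} = u_t + s·(1−u_t) − f·u_t = u_t·(1−s−f) + s.
Here 1−s−f = 0.754 and s = 0.017.
u_1 = 0.041900 × 0.754 + 0.017 = 0.048593.
u_2 = 0.048593 × 0.754 + 0.017 = 0.053639.
u_3 = 0.053639 × 0.754 + 0.017 = 0.057444.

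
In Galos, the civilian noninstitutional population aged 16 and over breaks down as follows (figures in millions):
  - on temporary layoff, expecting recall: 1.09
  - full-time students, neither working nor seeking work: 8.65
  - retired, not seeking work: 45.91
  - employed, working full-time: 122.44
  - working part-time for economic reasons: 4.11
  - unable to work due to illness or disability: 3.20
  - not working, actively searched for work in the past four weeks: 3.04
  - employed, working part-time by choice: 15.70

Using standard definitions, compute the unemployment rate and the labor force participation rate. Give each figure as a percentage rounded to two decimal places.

Employed = 122.44 + 4.11 + 15.70 = 142.25 million (anyone who worked, including part-time for economic reasons, counts as employed).
Unemployed = 1.09 + 3.04 = 4.13 million (jobless and actively searching, or on temporary layoff).
Labor force = 142.25 + 4.13 = 146.38 million.
Not in labor force = 8.65 + 45.91 + 3.20 = 57.76 million (those not working and not actively searching are outside the labor force).
Civilian working-age population = 146.38 + 57.76 = 204.14 million.
Unemployment rate = 4.13 / 146.38 = 2.82%.
Labor force participation rate = 146.38 / 204.14 = 71.71%.

Unemployment rate ≈ 2.82%; labor force participation rate ≈ 71.71%.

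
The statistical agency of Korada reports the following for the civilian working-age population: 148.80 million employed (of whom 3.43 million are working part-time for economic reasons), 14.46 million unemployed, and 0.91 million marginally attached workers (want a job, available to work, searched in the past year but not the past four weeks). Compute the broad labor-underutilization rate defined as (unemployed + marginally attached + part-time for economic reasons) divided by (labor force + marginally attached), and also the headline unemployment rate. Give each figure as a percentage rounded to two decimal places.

Broad underutilization rate ≈ 11.45%; headline unemployment rate ≈ 8.86%.

Labor force = 148.80 + 14.46 = 163.26 million.
Numerator = 14.46 + 0.91 + 3.43 = 18.80 million.
Denominator = 163.26 + 0.91 = 164.17 million.
Broad rate = 18.80 / 164.17 = 11.45%.
Headline unemployment rate = 14.46 / 163.26 = 8.86%.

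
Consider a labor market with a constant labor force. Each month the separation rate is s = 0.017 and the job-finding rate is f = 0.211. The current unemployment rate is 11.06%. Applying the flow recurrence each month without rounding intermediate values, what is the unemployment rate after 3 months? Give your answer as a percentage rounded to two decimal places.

With a fixed labor force, u_{t+1} = u_t + s·(1−u_t) − f·u_t = u_t·(1−s−f) + s.
Here 1−s−f = 0.772 and s = 0.017.
u_1 = 0.110600 × 0.772 + 0.017 = 0.102383.
u_2 = 0.102383 × 0.772 + 0.017 = 0.096040.
u_3 = 0.096040 × 0.772 + 0.017 = 0.091143.

Unemployment rate after three months ≈ 9.11%.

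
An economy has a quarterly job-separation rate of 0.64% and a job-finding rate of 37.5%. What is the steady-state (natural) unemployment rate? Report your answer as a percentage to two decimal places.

At steady state the flows balance: s·E = f·U, so U/(E+U) = s/(s+f).
u* = 0.64 / (0.64 + 37.5) = 0.64 / 38.14 = 1.68%.

Steady-state unemployment rate ≈ 1.68%.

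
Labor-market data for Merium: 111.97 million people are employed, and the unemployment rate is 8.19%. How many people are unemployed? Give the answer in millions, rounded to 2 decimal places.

About 9.99 million are unemployed.

Let U be the number unemployed. The labor force is E + U, and U/(E+U) = 0.0819.
So U = 0.0819 × 111.97 / (1 − 0.0819) = 9.1703 / 0.9181 ≈ 9.99 million.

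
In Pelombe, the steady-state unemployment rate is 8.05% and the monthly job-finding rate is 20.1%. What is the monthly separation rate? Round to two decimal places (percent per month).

From u* = s/(s+f): s = u·f/(1−u).
s = 0.0805 × 20.1 / (1 − 0.0805) = 1.6181 / 0.9195 ≈ 1.76% per month.

Separation rate ≈ 1.76% per month.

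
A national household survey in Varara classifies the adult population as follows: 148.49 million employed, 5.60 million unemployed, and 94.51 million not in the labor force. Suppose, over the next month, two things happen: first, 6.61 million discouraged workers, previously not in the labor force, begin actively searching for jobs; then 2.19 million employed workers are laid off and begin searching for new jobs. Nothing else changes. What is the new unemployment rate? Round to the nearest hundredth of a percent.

New unemployment rate ≈ 8.96%.

Initially, labor force = 148.49 + 5.60 = 154.09 million, so u = 5.60/154.09 = 3.63%.
After the first change, unemployed and labor force both rise by 6.61 → E = 148.49, U = 12.21, labor force = 160.70 million.
After the second change, employed falls and unemployed rises by 2.19; labor force unchanged → E = 146.30, U = 14.40, labor force = 160.70 million.
New unemployment rate = 14.40 / 160.70 = 8.96%.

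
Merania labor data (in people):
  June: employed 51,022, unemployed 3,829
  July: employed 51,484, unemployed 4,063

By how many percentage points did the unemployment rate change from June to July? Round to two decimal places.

June: labor force = 51,022 + 3,829 = 54,851; u = 3,829/54,851 = 6.98%.
July: labor force = 51,484 + 4,063 = 55,547; u = 4,063/55,547 = 7.31%.
Change = 7.31% − 6.98% = +0.33 pp.

The unemployment rate changed by +0.33 percentage points.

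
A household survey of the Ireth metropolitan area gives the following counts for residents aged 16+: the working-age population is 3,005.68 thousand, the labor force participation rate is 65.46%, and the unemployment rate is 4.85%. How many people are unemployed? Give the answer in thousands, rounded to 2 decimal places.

Labor force = 0.6546 × 3,005.68 = 1,967.52 thousand.
Unemployed = 0.0485 × 1,967.52 ≈ 95.42 thousand.

About 95.42 thousand are unemployed.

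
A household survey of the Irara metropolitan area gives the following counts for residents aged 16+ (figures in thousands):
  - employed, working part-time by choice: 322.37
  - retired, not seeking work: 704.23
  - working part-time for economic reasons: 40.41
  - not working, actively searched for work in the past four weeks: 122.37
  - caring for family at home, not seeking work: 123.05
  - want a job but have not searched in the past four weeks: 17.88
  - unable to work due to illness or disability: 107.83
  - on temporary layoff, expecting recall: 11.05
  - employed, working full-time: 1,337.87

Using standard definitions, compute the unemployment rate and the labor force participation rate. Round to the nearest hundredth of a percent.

Employed = 322.37 + 40.41 + 1,337.87 = 1,700.65 thousand (anyone who worked, including part-time for economic reasons, counts as employed).
Unemployed = 122.37 + 11.05 = 133.42 thousand (jobless and actively searching, or on temporary layoff).
Labor force = 1,700.65 + 133.42 = 1,834.07 thousand.
Not in labor force = 704.23 + 123.05 + 17.88 + 107.83 = 952.99 thousand (those not working and not actively searching are outside the labor force — including those who want a job but have given up searching).
Civilian working-age population = 1,834.07 + 952.99 = 2,787.06 thousand.
Unemployment rate = 133.42 / 1,834.07 = 7.27%.
Labor force participation rate = 1,834.07 / 2,787.06 = 65.81%.

Unemployment rate ≈ 7.27%; labor force participation rate ≈ 65.81%.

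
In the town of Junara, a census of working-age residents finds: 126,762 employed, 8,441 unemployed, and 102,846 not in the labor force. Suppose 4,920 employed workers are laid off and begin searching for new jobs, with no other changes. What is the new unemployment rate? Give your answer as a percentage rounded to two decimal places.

New unemployment rate ≈ 9.88%.

Initially, labor force = 126,762 + 8,441 = 135,203, so u = 8,441/135,203 = 6.24%.
After the change, employed falls and unemployed rises by 4,920; labor force unchanged → E = 121,842, U = 13,361, labor force = 135,203.
New unemployment rate = 13,361 / 135,203 = 9.88%.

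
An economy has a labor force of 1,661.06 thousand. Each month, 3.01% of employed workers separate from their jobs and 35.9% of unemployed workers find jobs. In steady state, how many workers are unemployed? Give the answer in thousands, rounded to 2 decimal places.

Steady-state unemployment rate u* = s/(s+f) = 3.01/(3.01+35.9) = 0.077358.
Unemployed = u* × labor force = 0.077358 × 1,661.06 ≈ 128.50 thousand.

About 128.50 thousand are unemployed in steady state.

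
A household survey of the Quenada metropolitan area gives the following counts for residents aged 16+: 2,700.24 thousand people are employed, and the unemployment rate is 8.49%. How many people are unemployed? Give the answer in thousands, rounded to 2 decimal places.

Let U be the number unemployed. The labor force is E + U, and U/(E+U) = 0.0849.
So U = 0.0849 × 2,700.24 / (1 − 0.0849) = 229.2504 / 0.9151 ≈ 250.52 thousand.

About 250.52 thousand are unemployed.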